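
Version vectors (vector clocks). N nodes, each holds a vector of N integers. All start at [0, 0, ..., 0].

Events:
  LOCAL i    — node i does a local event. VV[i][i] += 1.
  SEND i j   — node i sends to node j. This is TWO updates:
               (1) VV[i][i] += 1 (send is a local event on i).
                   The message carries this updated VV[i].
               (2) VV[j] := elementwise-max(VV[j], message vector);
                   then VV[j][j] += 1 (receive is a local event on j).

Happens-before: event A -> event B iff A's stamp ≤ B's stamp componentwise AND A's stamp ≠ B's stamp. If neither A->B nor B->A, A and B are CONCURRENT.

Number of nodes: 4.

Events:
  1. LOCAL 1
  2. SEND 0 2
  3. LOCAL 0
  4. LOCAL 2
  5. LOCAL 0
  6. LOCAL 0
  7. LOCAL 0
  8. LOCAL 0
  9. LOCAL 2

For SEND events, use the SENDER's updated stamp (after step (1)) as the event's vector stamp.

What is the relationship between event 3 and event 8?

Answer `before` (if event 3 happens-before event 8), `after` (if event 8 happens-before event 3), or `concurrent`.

Initial: VV[0]=[0, 0, 0, 0]
Initial: VV[1]=[0, 0, 0, 0]
Initial: VV[2]=[0, 0, 0, 0]
Initial: VV[3]=[0, 0, 0, 0]
Event 1: LOCAL 1: VV[1][1]++ -> VV[1]=[0, 1, 0, 0]
Event 2: SEND 0->2: VV[0][0]++ -> VV[0]=[1, 0, 0, 0], msg_vec=[1, 0, 0, 0]; VV[2]=max(VV[2],msg_vec) then VV[2][2]++ -> VV[2]=[1, 0, 1, 0]
Event 3: LOCAL 0: VV[0][0]++ -> VV[0]=[2, 0, 0, 0]
Event 4: LOCAL 2: VV[2][2]++ -> VV[2]=[1, 0, 2, 0]
Event 5: LOCAL 0: VV[0][0]++ -> VV[0]=[3, 0, 0, 0]
Event 6: LOCAL 0: VV[0][0]++ -> VV[0]=[4, 0, 0, 0]
Event 7: LOCAL 0: VV[0][0]++ -> VV[0]=[5, 0, 0, 0]
Event 8: LOCAL 0: VV[0][0]++ -> VV[0]=[6, 0, 0, 0]
Event 9: LOCAL 2: VV[2][2]++ -> VV[2]=[1, 0, 3, 0]
Event 3 stamp: [2, 0, 0, 0]
Event 8 stamp: [6, 0, 0, 0]
[2, 0, 0, 0] <= [6, 0, 0, 0]? True
[6, 0, 0, 0] <= [2, 0, 0, 0]? False
Relation: before

Answer: before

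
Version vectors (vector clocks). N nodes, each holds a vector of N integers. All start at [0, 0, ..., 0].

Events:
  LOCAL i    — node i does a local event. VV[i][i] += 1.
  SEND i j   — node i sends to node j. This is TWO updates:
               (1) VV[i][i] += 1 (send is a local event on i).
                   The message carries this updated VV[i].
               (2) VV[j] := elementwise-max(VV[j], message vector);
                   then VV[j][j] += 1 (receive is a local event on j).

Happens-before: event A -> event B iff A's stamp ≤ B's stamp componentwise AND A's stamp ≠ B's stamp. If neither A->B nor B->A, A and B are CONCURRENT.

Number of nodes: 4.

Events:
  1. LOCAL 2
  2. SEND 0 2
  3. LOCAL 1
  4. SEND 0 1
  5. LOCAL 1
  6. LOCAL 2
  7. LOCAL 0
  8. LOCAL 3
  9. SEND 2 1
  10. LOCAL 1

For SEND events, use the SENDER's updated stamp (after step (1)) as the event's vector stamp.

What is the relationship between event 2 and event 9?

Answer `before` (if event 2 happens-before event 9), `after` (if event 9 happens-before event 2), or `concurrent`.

Initial: VV[0]=[0, 0, 0, 0]
Initial: VV[1]=[0, 0, 0, 0]
Initial: VV[2]=[0, 0, 0, 0]
Initial: VV[3]=[0, 0, 0, 0]
Event 1: LOCAL 2: VV[2][2]++ -> VV[2]=[0, 0, 1, 0]
Event 2: SEND 0->2: VV[0][0]++ -> VV[0]=[1, 0, 0, 0], msg_vec=[1, 0, 0, 0]; VV[2]=max(VV[2],msg_vec) then VV[2][2]++ -> VV[2]=[1, 0, 2, 0]
Event 3: LOCAL 1: VV[1][1]++ -> VV[1]=[0, 1, 0, 0]
Event 4: SEND 0->1: VV[0][0]++ -> VV[0]=[2, 0, 0, 0], msg_vec=[2, 0, 0, 0]; VV[1]=max(VV[1],msg_vec) then VV[1][1]++ -> VV[1]=[2, 2, 0, 0]
Event 5: LOCAL 1: VV[1][1]++ -> VV[1]=[2, 3, 0, 0]
Event 6: LOCAL 2: VV[2][2]++ -> VV[2]=[1, 0, 3, 0]
Event 7: LOCAL 0: VV[0][0]++ -> VV[0]=[3, 0, 0, 0]
Event 8: LOCAL 3: VV[3][3]++ -> VV[3]=[0, 0, 0, 1]
Event 9: SEND 2->1: VV[2][2]++ -> VV[2]=[1, 0, 4, 0], msg_vec=[1, 0, 4, 0]; VV[1]=max(VV[1],msg_vec) then VV[1][1]++ -> VV[1]=[2, 4, 4, 0]
Event 10: LOCAL 1: VV[1][1]++ -> VV[1]=[2, 5, 4, 0]
Event 2 stamp: [1, 0, 0, 0]
Event 9 stamp: [1, 0, 4, 0]
[1, 0, 0, 0] <= [1, 0, 4, 0]? True
[1, 0, 4, 0] <= [1, 0, 0, 0]? False
Relation: before

Answer: before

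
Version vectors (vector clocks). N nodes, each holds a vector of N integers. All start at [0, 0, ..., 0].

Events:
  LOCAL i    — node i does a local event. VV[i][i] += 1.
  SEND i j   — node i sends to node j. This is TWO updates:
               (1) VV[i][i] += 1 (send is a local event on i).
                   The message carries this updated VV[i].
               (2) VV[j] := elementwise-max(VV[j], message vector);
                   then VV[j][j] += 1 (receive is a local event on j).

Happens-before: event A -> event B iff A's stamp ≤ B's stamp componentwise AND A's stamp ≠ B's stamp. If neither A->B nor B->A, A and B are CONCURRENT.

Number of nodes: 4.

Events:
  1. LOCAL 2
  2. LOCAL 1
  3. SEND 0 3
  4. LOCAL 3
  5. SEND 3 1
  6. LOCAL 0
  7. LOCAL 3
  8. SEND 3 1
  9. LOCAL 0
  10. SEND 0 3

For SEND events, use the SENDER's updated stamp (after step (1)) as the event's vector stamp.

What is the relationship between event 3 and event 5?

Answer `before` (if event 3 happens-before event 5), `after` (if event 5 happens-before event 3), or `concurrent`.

Answer: before

Derivation:
Initial: VV[0]=[0, 0, 0, 0]
Initial: VV[1]=[0, 0, 0, 0]
Initial: VV[2]=[0, 0, 0, 0]
Initial: VV[3]=[0, 0, 0, 0]
Event 1: LOCAL 2: VV[2][2]++ -> VV[2]=[0, 0, 1, 0]
Event 2: LOCAL 1: VV[1][1]++ -> VV[1]=[0, 1, 0, 0]
Event 3: SEND 0->3: VV[0][0]++ -> VV[0]=[1, 0, 0, 0], msg_vec=[1, 0, 0, 0]; VV[3]=max(VV[3],msg_vec) then VV[3][3]++ -> VV[3]=[1, 0, 0, 1]
Event 4: LOCAL 3: VV[3][3]++ -> VV[3]=[1, 0, 0, 2]
Event 5: SEND 3->1: VV[3][3]++ -> VV[3]=[1, 0, 0, 3], msg_vec=[1, 0, 0, 3]; VV[1]=max(VV[1],msg_vec) then VV[1][1]++ -> VV[1]=[1, 2, 0, 3]
Event 6: LOCAL 0: VV[0][0]++ -> VV[0]=[2, 0, 0, 0]
Event 7: LOCAL 3: VV[3][3]++ -> VV[3]=[1, 0, 0, 4]
Event 8: SEND 3->1: VV[3][3]++ -> VV[3]=[1, 0, 0, 5], msg_vec=[1, 0, 0, 5]; VV[1]=max(VV[1],msg_vec) then VV[1][1]++ -> VV[1]=[1, 3, 0, 5]
Event 9: LOCAL 0: VV[0][0]++ -> VV[0]=[3, 0, 0, 0]
Event 10: SEND 0->3: VV[0][0]++ -> VV[0]=[4, 0, 0, 0], msg_vec=[4, 0, 0, 0]; VV[3]=max(VV[3],msg_vec) then VV[3][3]++ -> VV[3]=[4, 0, 0, 6]
Event 3 stamp: [1, 0, 0, 0]
Event 5 stamp: [1, 0, 0, 3]
[1, 0, 0, 0] <= [1, 0, 0, 3]? True
[1, 0, 0, 3] <= [1, 0, 0, 0]? False
Relation: before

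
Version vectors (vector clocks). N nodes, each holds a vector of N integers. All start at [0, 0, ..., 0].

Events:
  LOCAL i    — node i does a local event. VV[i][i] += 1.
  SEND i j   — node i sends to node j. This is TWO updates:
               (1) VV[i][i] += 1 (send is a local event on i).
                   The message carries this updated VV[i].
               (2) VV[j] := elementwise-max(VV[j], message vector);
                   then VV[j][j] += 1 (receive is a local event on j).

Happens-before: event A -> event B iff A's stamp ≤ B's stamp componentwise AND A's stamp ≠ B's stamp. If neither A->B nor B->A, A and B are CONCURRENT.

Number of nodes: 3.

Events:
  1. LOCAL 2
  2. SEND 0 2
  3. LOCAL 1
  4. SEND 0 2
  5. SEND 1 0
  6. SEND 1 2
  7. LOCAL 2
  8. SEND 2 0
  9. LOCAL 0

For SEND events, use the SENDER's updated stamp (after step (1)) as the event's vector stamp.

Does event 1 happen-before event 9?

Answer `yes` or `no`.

Initial: VV[0]=[0, 0, 0]
Initial: VV[1]=[0, 0, 0]
Initial: VV[2]=[0, 0, 0]
Event 1: LOCAL 2: VV[2][2]++ -> VV[2]=[0, 0, 1]
Event 2: SEND 0->2: VV[0][0]++ -> VV[0]=[1, 0, 0], msg_vec=[1, 0, 0]; VV[2]=max(VV[2],msg_vec) then VV[2][2]++ -> VV[2]=[1, 0, 2]
Event 3: LOCAL 1: VV[1][1]++ -> VV[1]=[0, 1, 0]
Event 4: SEND 0->2: VV[0][0]++ -> VV[0]=[2, 0, 0], msg_vec=[2, 0, 0]; VV[2]=max(VV[2],msg_vec) then VV[2][2]++ -> VV[2]=[2, 0, 3]
Event 5: SEND 1->0: VV[1][1]++ -> VV[1]=[0, 2, 0], msg_vec=[0, 2, 0]; VV[0]=max(VV[0],msg_vec) then VV[0][0]++ -> VV[0]=[3, 2, 0]
Event 6: SEND 1->2: VV[1][1]++ -> VV[1]=[0, 3, 0], msg_vec=[0, 3, 0]; VV[2]=max(VV[2],msg_vec) then VV[2][2]++ -> VV[2]=[2, 3, 4]
Event 7: LOCAL 2: VV[2][2]++ -> VV[2]=[2, 3, 5]
Event 8: SEND 2->0: VV[2][2]++ -> VV[2]=[2, 3, 6], msg_vec=[2, 3, 6]; VV[0]=max(VV[0],msg_vec) then VV[0][0]++ -> VV[0]=[4, 3, 6]
Event 9: LOCAL 0: VV[0][0]++ -> VV[0]=[5, 3, 6]
Event 1 stamp: [0, 0, 1]
Event 9 stamp: [5, 3, 6]
[0, 0, 1] <= [5, 3, 6]? True. Equal? False. Happens-before: True

Answer: yes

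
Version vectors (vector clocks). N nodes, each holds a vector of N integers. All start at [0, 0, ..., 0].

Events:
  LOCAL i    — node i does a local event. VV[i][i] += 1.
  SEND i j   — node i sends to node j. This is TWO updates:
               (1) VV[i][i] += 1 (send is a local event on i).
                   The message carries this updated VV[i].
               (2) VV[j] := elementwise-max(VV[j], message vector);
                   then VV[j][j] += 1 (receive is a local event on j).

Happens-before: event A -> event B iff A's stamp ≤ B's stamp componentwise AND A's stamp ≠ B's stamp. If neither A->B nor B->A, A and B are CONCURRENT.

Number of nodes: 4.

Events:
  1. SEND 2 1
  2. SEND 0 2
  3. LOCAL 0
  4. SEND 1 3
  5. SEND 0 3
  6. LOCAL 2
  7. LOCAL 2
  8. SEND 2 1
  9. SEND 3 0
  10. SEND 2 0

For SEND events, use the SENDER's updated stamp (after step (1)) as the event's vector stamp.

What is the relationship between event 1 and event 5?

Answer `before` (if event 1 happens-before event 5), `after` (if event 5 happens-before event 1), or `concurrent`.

Answer: concurrent

Derivation:
Initial: VV[0]=[0, 0, 0, 0]
Initial: VV[1]=[0, 0, 0, 0]
Initial: VV[2]=[0, 0, 0, 0]
Initial: VV[3]=[0, 0, 0, 0]
Event 1: SEND 2->1: VV[2][2]++ -> VV[2]=[0, 0, 1, 0], msg_vec=[0, 0, 1, 0]; VV[1]=max(VV[1],msg_vec) then VV[1][1]++ -> VV[1]=[0, 1, 1, 0]
Event 2: SEND 0->2: VV[0][0]++ -> VV[0]=[1, 0, 0, 0], msg_vec=[1, 0, 0, 0]; VV[2]=max(VV[2],msg_vec) then VV[2][2]++ -> VV[2]=[1, 0, 2, 0]
Event 3: LOCAL 0: VV[0][0]++ -> VV[0]=[2, 0, 0, 0]
Event 4: SEND 1->3: VV[1][1]++ -> VV[1]=[0, 2, 1, 0], msg_vec=[0, 2, 1, 0]; VV[3]=max(VV[3],msg_vec) then VV[3][3]++ -> VV[3]=[0, 2, 1, 1]
Event 5: SEND 0->3: VV[0][0]++ -> VV[0]=[3, 0, 0, 0], msg_vec=[3, 0, 0, 0]; VV[3]=max(VV[3],msg_vec) then VV[3][3]++ -> VV[3]=[3, 2, 1, 2]
Event 6: LOCAL 2: VV[2][2]++ -> VV[2]=[1, 0, 3, 0]
Event 7: LOCAL 2: VV[2][2]++ -> VV[2]=[1, 0, 4, 0]
Event 8: SEND 2->1: VV[2][2]++ -> VV[2]=[1, 0, 5, 0], msg_vec=[1, 0, 5, 0]; VV[1]=max(VV[1],msg_vec) then VV[1][1]++ -> VV[1]=[1, 3, 5, 0]
Event 9: SEND 3->0: VV[3][3]++ -> VV[3]=[3, 2, 1, 3], msg_vec=[3, 2, 1, 3]; VV[0]=max(VV[0],msg_vec) then VV[0][0]++ -> VV[0]=[4, 2, 1, 3]
Event 10: SEND 2->0: VV[2][2]++ -> VV[2]=[1, 0, 6, 0], msg_vec=[1, 0, 6, 0]; VV[0]=max(VV[0],msg_vec) then VV[0][0]++ -> VV[0]=[5, 2, 6, 3]
Event 1 stamp: [0, 0, 1, 0]
Event 5 stamp: [3, 0, 0, 0]
[0, 0, 1, 0] <= [3, 0, 0, 0]? False
[3, 0, 0, 0] <= [0, 0, 1, 0]? False
Relation: concurrent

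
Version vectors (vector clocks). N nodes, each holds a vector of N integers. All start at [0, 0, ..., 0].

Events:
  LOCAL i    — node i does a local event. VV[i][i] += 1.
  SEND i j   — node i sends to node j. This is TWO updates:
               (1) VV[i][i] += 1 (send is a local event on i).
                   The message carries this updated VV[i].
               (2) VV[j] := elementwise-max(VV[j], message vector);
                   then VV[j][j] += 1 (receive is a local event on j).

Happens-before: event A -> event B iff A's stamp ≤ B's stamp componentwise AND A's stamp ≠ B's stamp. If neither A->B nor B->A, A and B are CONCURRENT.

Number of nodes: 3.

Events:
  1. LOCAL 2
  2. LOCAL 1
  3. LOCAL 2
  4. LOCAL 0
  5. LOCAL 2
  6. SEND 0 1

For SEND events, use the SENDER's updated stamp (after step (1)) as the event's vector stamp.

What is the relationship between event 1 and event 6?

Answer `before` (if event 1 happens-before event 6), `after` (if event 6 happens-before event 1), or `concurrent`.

Initial: VV[0]=[0, 0, 0]
Initial: VV[1]=[0, 0, 0]
Initial: VV[2]=[0, 0, 0]
Event 1: LOCAL 2: VV[2][2]++ -> VV[2]=[0, 0, 1]
Event 2: LOCAL 1: VV[1][1]++ -> VV[1]=[0, 1, 0]
Event 3: LOCAL 2: VV[2][2]++ -> VV[2]=[0, 0, 2]
Event 4: LOCAL 0: VV[0][0]++ -> VV[0]=[1, 0, 0]
Event 5: LOCAL 2: VV[2][2]++ -> VV[2]=[0, 0, 3]
Event 6: SEND 0->1: VV[0][0]++ -> VV[0]=[2, 0, 0], msg_vec=[2, 0, 0]; VV[1]=max(VV[1],msg_vec) then VV[1][1]++ -> VV[1]=[2, 2, 0]
Event 1 stamp: [0, 0, 1]
Event 6 stamp: [2, 0, 0]
[0, 0, 1] <= [2, 0, 0]? False
[2, 0, 0] <= [0, 0, 1]? False
Relation: concurrent

Answer: concurrent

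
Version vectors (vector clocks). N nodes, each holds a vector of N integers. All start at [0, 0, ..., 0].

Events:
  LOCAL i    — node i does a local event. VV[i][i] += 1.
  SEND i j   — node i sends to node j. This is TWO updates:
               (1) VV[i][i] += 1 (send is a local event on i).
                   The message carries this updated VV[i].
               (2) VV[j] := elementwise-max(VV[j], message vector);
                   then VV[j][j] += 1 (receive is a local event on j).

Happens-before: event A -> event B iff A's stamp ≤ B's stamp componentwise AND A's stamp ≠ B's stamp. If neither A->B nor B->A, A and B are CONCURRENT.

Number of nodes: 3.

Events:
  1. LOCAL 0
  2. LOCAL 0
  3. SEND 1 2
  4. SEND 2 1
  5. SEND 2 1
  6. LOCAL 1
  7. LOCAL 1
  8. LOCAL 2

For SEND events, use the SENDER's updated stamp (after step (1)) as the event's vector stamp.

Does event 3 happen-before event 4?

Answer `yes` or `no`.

Answer: yes

Derivation:
Initial: VV[0]=[0, 0, 0]
Initial: VV[1]=[0, 0, 0]
Initial: VV[2]=[0, 0, 0]
Event 1: LOCAL 0: VV[0][0]++ -> VV[0]=[1, 0, 0]
Event 2: LOCAL 0: VV[0][0]++ -> VV[0]=[2, 0, 0]
Event 3: SEND 1->2: VV[1][1]++ -> VV[1]=[0, 1, 0], msg_vec=[0, 1, 0]; VV[2]=max(VV[2],msg_vec) then VV[2][2]++ -> VV[2]=[0, 1, 1]
Event 4: SEND 2->1: VV[2][2]++ -> VV[2]=[0, 1, 2], msg_vec=[0, 1, 2]; VV[1]=max(VV[1],msg_vec) then VV[1][1]++ -> VV[1]=[0, 2, 2]
Event 5: SEND 2->1: VV[2][2]++ -> VV[2]=[0, 1, 3], msg_vec=[0, 1, 3]; VV[1]=max(VV[1],msg_vec) then VV[1][1]++ -> VV[1]=[0, 3, 3]
Event 6: LOCAL 1: VV[1][1]++ -> VV[1]=[0, 4, 3]
Event 7: LOCAL 1: VV[1][1]++ -> VV[1]=[0, 5, 3]
Event 8: LOCAL 2: VV[2][2]++ -> VV[2]=[0, 1, 4]
Event 3 stamp: [0, 1, 0]
Event 4 stamp: [0, 1, 2]
[0, 1, 0] <= [0, 1, 2]? True. Equal? False. Happens-before: True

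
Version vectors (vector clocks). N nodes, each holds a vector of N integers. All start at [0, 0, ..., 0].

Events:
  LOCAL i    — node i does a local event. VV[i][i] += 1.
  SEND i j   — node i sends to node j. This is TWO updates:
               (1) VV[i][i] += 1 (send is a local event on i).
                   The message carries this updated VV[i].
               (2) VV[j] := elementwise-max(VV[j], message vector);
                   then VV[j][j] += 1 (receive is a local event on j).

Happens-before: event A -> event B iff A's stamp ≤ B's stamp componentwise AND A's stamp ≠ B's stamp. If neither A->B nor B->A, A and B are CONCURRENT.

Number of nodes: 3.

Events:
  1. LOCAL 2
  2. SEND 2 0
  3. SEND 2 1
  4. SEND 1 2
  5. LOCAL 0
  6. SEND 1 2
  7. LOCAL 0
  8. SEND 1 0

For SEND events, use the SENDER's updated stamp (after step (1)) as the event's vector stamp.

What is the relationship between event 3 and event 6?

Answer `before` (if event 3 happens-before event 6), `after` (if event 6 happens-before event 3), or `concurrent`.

Initial: VV[0]=[0, 0, 0]
Initial: VV[1]=[0, 0, 0]
Initial: VV[2]=[0, 0, 0]
Event 1: LOCAL 2: VV[2][2]++ -> VV[2]=[0, 0, 1]
Event 2: SEND 2->0: VV[2][2]++ -> VV[2]=[0, 0, 2], msg_vec=[0, 0, 2]; VV[0]=max(VV[0],msg_vec) then VV[0][0]++ -> VV[0]=[1, 0, 2]
Event 3: SEND 2->1: VV[2][2]++ -> VV[2]=[0, 0, 3], msg_vec=[0, 0, 3]; VV[1]=max(VV[1],msg_vec) then VV[1][1]++ -> VV[1]=[0, 1, 3]
Event 4: SEND 1->2: VV[1][1]++ -> VV[1]=[0, 2, 3], msg_vec=[0, 2, 3]; VV[2]=max(VV[2],msg_vec) then VV[2][2]++ -> VV[2]=[0, 2, 4]
Event 5: LOCAL 0: VV[0][0]++ -> VV[0]=[2, 0, 2]
Event 6: SEND 1->2: VV[1][1]++ -> VV[1]=[0, 3, 3], msg_vec=[0, 3, 3]; VV[2]=max(VV[2],msg_vec) then VV[2][2]++ -> VV[2]=[0, 3, 5]
Event 7: LOCAL 0: VV[0][0]++ -> VV[0]=[3, 0, 2]
Event 8: SEND 1->0: VV[1][1]++ -> VV[1]=[0, 4, 3], msg_vec=[0, 4, 3]; VV[0]=max(VV[0],msg_vec) then VV[0][0]++ -> VV[0]=[4, 4, 3]
Event 3 stamp: [0, 0, 3]
Event 6 stamp: [0, 3, 3]
[0, 0, 3] <= [0, 3, 3]? True
[0, 3, 3] <= [0, 0, 3]? False
Relation: before

Answer: before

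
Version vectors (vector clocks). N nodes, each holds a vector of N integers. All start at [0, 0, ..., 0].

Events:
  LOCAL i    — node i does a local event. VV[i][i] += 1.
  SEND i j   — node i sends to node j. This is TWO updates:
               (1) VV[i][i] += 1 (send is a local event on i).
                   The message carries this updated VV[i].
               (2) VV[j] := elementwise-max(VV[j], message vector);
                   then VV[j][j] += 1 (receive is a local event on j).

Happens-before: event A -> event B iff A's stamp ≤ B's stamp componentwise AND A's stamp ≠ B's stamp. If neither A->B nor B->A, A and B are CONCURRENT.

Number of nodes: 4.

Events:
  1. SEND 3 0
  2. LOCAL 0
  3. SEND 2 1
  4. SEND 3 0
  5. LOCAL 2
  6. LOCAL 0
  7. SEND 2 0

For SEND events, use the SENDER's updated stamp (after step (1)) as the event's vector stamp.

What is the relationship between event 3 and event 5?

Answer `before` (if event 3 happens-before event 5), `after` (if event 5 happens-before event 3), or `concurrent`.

Initial: VV[0]=[0, 0, 0, 0]
Initial: VV[1]=[0, 0, 0, 0]
Initial: VV[2]=[0, 0, 0, 0]
Initial: VV[3]=[0, 0, 0, 0]
Event 1: SEND 3->0: VV[3][3]++ -> VV[3]=[0, 0, 0, 1], msg_vec=[0, 0, 0, 1]; VV[0]=max(VV[0],msg_vec) then VV[0][0]++ -> VV[0]=[1, 0, 0, 1]
Event 2: LOCAL 0: VV[0][0]++ -> VV[0]=[2, 0, 0, 1]
Event 3: SEND 2->1: VV[2][2]++ -> VV[2]=[0, 0, 1, 0], msg_vec=[0, 0, 1, 0]; VV[1]=max(VV[1],msg_vec) then VV[1][1]++ -> VV[1]=[0, 1, 1, 0]
Event 4: SEND 3->0: VV[3][3]++ -> VV[3]=[0, 0, 0, 2], msg_vec=[0, 0, 0, 2]; VV[0]=max(VV[0],msg_vec) then VV[0][0]++ -> VV[0]=[3, 0, 0, 2]
Event 5: LOCAL 2: VV[2][2]++ -> VV[2]=[0, 0, 2, 0]
Event 6: LOCAL 0: VV[0][0]++ -> VV[0]=[4, 0, 0, 2]
Event 7: SEND 2->0: VV[2][2]++ -> VV[2]=[0, 0, 3, 0], msg_vec=[0, 0, 3, 0]; VV[0]=max(VV[0],msg_vec) then VV[0][0]++ -> VV[0]=[5, 0, 3, 2]
Event 3 stamp: [0, 0, 1, 0]
Event 5 stamp: [0, 0, 2, 0]
[0, 0, 1, 0] <= [0, 0, 2, 0]? True
[0, 0, 2, 0] <= [0, 0, 1, 0]? False
Relation: before

Answer: before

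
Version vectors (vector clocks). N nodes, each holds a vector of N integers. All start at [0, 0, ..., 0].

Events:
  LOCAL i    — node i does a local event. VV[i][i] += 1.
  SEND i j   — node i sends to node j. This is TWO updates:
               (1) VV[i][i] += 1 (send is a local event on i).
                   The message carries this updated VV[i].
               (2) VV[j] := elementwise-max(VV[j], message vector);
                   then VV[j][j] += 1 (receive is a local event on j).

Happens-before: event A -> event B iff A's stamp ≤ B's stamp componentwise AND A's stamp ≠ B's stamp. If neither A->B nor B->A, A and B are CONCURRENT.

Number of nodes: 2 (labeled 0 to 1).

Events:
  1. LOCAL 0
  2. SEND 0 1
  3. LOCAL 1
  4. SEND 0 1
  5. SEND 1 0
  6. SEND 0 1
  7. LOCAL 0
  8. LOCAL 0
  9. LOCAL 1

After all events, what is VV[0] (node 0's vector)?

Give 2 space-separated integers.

Initial: VV[0]=[0, 0]
Initial: VV[1]=[0, 0]
Event 1: LOCAL 0: VV[0][0]++ -> VV[0]=[1, 0]
Event 2: SEND 0->1: VV[0][0]++ -> VV[0]=[2, 0], msg_vec=[2, 0]; VV[1]=max(VV[1],msg_vec) then VV[1][1]++ -> VV[1]=[2, 1]
Event 3: LOCAL 1: VV[1][1]++ -> VV[1]=[2, 2]
Event 4: SEND 0->1: VV[0][0]++ -> VV[0]=[3, 0], msg_vec=[3, 0]; VV[1]=max(VV[1],msg_vec) then VV[1][1]++ -> VV[1]=[3, 3]
Event 5: SEND 1->0: VV[1][1]++ -> VV[1]=[3, 4], msg_vec=[3, 4]; VV[0]=max(VV[0],msg_vec) then VV[0][0]++ -> VV[0]=[4, 4]
Event 6: SEND 0->1: VV[0][0]++ -> VV[0]=[5, 4], msg_vec=[5, 4]; VV[1]=max(VV[1],msg_vec) then VV[1][1]++ -> VV[1]=[5, 5]
Event 7: LOCAL 0: VV[0][0]++ -> VV[0]=[6, 4]
Event 8: LOCAL 0: VV[0][0]++ -> VV[0]=[7, 4]
Event 9: LOCAL 1: VV[1][1]++ -> VV[1]=[5, 6]
Final vectors: VV[0]=[7, 4]; VV[1]=[5, 6]

Answer: 7 4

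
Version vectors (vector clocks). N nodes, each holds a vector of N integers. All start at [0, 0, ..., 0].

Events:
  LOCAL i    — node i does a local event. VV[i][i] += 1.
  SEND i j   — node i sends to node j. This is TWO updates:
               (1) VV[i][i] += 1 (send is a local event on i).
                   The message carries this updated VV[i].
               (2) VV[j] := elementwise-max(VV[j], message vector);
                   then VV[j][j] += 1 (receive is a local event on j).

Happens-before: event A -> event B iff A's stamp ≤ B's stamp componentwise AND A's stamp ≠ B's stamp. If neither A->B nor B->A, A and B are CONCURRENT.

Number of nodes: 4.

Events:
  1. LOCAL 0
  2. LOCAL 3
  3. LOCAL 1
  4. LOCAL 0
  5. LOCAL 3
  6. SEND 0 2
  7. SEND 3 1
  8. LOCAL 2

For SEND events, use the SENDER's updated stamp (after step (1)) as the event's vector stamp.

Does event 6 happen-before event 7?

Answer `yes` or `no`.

Answer: no

Derivation:
Initial: VV[0]=[0, 0, 0, 0]
Initial: VV[1]=[0, 0, 0, 0]
Initial: VV[2]=[0, 0, 0, 0]
Initial: VV[3]=[0, 0, 0, 0]
Event 1: LOCAL 0: VV[0][0]++ -> VV[0]=[1, 0, 0, 0]
Event 2: LOCAL 3: VV[3][3]++ -> VV[3]=[0, 0, 0, 1]
Event 3: LOCAL 1: VV[1][1]++ -> VV[1]=[0, 1, 0, 0]
Event 4: LOCAL 0: VV[0][0]++ -> VV[0]=[2, 0, 0, 0]
Event 5: LOCAL 3: VV[3][3]++ -> VV[3]=[0, 0, 0, 2]
Event 6: SEND 0->2: VV[0][0]++ -> VV[0]=[3, 0, 0, 0], msg_vec=[3, 0, 0, 0]; VV[2]=max(VV[2],msg_vec) then VV[2][2]++ -> VV[2]=[3, 0, 1, 0]
Event 7: SEND 3->1: VV[3][3]++ -> VV[3]=[0, 0, 0, 3], msg_vec=[0, 0, 0, 3]; VV[1]=max(VV[1],msg_vec) then VV[1][1]++ -> VV[1]=[0, 2, 0, 3]
Event 8: LOCAL 2: VV[2][2]++ -> VV[2]=[3, 0, 2, 0]
Event 6 stamp: [3, 0, 0, 0]
Event 7 stamp: [0, 0, 0, 3]
[3, 0, 0, 0] <= [0, 0, 0, 3]? False. Equal? False. Happens-before: False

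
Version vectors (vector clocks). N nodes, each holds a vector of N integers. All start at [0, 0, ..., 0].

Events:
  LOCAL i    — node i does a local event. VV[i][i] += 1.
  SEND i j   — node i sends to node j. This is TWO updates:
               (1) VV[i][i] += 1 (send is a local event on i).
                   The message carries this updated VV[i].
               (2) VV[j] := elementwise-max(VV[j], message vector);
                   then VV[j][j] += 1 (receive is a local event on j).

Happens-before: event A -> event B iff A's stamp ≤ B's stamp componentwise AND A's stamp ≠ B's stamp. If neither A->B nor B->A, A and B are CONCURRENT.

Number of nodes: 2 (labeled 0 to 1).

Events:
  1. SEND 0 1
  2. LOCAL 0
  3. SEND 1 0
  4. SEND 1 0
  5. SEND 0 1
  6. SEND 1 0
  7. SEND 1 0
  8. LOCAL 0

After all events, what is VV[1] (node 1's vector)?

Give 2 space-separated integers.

Answer: 5 6

Derivation:
Initial: VV[0]=[0, 0]
Initial: VV[1]=[0, 0]
Event 1: SEND 0->1: VV[0][0]++ -> VV[0]=[1, 0], msg_vec=[1, 0]; VV[1]=max(VV[1],msg_vec) then VV[1][1]++ -> VV[1]=[1, 1]
Event 2: LOCAL 0: VV[0][0]++ -> VV[0]=[2, 0]
Event 3: SEND 1->0: VV[1][1]++ -> VV[1]=[1, 2], msg_vec=[1, 2]; VV[0]=max(VV[0],msg_vec) then VV[0][0]++ -> VV[0]=[3, 2]
Event 4: SEND 1->0: VV[1][1]++ -> VV[1]=[1, 3], msg_vec=[1, 3]; VV[0]=max(VV[0],msg_vec) then VV[0][0]++ -> VV[0]=[4, 3]
Event 5: SEND 0->1: VV[0][0]++ -> VV[0]=[5, 3], msg_vec=[5, 3]; VV[1]=max(VV[1],msg_vec) then VV[1][1]++ -> VV[1]=[5, 4]
Event 6: SEND 1->0: VV[1][1]++ -> VV[1]=[5, 5], msg_vec=[5, 5]; VV[0]=max(VV[0],msg_vec) then VV[0][0]++ -> VV[0]=[6, 5]
Event 7: SEND 1->0: VV[1][1]++ -> VV[1]=[5, 6], msg_vec=[5, 6]; VV[0]=max(VV[0],msg_vec) then VV[0][0]++ -> VV[0]=[7, 6]
Event 8: LOCAL 0: VV[0][0]++ -> VV[0]=[8, 6]
Final vectors: VV[0]=[8, 6]; VV[1]=[5, 6]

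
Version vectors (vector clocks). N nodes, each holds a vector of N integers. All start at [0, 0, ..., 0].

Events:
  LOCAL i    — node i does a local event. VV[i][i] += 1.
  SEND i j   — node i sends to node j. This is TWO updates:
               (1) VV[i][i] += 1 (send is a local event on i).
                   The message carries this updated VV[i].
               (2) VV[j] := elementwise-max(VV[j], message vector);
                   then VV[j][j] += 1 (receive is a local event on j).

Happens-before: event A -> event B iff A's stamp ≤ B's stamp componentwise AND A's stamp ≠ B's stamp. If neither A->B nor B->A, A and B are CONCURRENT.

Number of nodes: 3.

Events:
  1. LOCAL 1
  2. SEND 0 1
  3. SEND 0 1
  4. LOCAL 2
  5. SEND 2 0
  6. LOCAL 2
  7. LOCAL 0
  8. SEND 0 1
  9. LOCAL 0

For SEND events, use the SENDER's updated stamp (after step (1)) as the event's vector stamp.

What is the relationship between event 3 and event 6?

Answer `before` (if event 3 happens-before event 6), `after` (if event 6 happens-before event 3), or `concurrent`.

Answer: concurrent

Derivation:
Initial: VV[0]=[0, 0, 0]
Initial: VV[1]=[0, 0, 0]
Initial: VV[2]=[0, 0, 0]
Event 1: LOCAL 1: VV[1][1]++ -> VV[1]=[0, 1, 0]
Event 2: SEND 0->1: VV[0][0]++ -> VV[0]=[1, 0, 0], msg_vec=[1, 0, 0]; VV[1]=max(VV[1],msg_vec) then VV[1][1]++ -> VV[1]=[1, 2, 0]
Event 3: SEND 0->1: VV[0][0]++ -> VV[0]=[2, 0, 0], msg_vec=[2, 0, 0]; VV[1]=max(VV[1],msg_vec) then VV[1][1]++ -> VV[1]=[2, 3, 0]
Event 4: LOCAL 2: VV[2][2]++ -> VV[2]=[0, 0, 1]
Event 5: SEND 2->0: VV[2][2]++ -> VV[2]=[0, 0, 2], msg_vec=[0, 0, 2]; VV[0]=max(VV[0],msg_vec) then VV[0][0]++ -> VV[0]=[3, 0, 2]
Event 6: LOCAL 2: VV[2][2]++ -> VV[2]=[0, 0, 3]
Event 7: LOCAL 0: VV[0][0]++ -> VV[0]=[4, 0, 2]
Event 8: SEND 0->1: VV[0][0]++ -> VV[0]=[5, 0, 2], msg_vec=[5, 0, 2]; VV[1]=max(VV[1],msg_vec) then VV[1][1]++ -> VV[1]=[5, 4, 2]
Event 9: LOCAL 0: VV[0][0]++ -> VV[0]=[6, 0, 2]
Event 3 stamp: [2, 0, 0]
Event 6 stamp: [0, 0, 3]
[2, 0, 0] <= [0, 0, 3]? False
[0, 0, 3] <= [2, 0, 0]? False
Relation: concurrent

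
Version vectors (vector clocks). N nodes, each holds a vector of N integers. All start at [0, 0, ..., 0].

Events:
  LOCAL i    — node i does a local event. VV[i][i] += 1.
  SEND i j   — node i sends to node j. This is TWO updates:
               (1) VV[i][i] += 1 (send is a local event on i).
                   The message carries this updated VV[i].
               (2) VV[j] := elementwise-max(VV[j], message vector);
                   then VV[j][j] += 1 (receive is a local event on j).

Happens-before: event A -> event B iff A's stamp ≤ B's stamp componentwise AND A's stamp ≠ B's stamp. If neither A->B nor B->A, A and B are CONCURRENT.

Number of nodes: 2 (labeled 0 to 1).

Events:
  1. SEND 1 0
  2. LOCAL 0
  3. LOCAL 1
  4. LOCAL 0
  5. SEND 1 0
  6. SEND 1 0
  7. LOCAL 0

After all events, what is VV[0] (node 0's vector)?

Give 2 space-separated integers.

Initial: VV[0]=[0, 0]
Initial: VV[1]=[0, 0]
Event 1: SEND 1->0: VV[1][1]++ -> VV[1]=[0, 1], msg_vec=[0, 1]; VV[0]=max(VV[0],msg_vec) then VV[0][0]++ -> VV[0]=[1, 1]
Event 2: LOCAL 0: VV[0][0]++ -> VV[0]=[2, 1]
Event 3: LOCAL 1: VV[1][1]++ -> VV[1]=[0, 2]
Event 4: LOCAL 0: VV[0][0]++ -> VV[0]=[3, 1]
Event 5: SEND 1->0: VV[1][1]++ -> VV[1]=[0, 3], msg_vec=[0, 3]; VV[0]=max(VV[0],msg_vec) then VV[0][0]++ -> VV[0]=[4, 3]
Event 6: SEND 1->0: VV[1][1]++ -> VV[1]=[0, 4], msg_vec=[0, 4]; VV[0]=max(VV[0],msg_vec) then VV[0][0]++ -> VV[0]=[5, 4]
Event 7: LOCAL 0: VV[0][0]++ -> VV[0]=[6, 4]
Final vectors: VV[0]=[6, 4]; VV[1]=[0, 4]

Answer: 6 4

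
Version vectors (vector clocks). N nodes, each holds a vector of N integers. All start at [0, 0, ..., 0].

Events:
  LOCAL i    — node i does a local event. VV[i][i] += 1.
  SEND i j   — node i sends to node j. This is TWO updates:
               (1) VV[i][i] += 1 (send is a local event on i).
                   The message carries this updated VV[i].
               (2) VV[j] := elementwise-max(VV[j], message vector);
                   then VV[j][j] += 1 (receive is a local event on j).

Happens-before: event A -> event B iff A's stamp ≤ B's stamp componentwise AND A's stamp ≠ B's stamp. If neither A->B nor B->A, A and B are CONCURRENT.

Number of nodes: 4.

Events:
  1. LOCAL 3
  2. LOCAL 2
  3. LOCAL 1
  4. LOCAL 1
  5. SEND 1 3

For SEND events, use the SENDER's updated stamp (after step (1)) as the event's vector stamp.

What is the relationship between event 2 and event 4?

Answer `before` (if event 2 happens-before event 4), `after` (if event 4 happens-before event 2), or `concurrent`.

Answer: concurrent

Derivation:
Initial: VV[0]=[0, 0, 0, 0]
Initial: VV[1]=[0, 0, 0, 0]
Initial: VV[2]=[0, 0, 0, 0]
Initial: VV[3]=[0, 0, 0, 0]
Event 1: LOCAL 3: VV[3][3]++ -> VV[3]=[0, 0, 0, 1]
Event 2: LOCAL 2: VV[2][2]++ -> VV[2]=[0, 0, 1, 0]
Event 3: LOCAL 1: VV[1][1]++ -> VV[1]=[0, 1, 0, 0]
Event 4: LOCAL 1: VV[1][1]++ -> VV[1]=[0, 2, 0, 0]
Event 5: SEND 1->3: VV[1][1]++ -> VV[1]=[0, 3, 0, 0], msg_vec=[0, 3, 0, 0]; VV[3]=max(VV[3],msg_vec) then VV[3][3]++ -> VV[3]=[0, 3, 0, 2]
Event 2 stamp: [0, 0, 1, 0]
Event 4 stamp: [0, 2, 0, 0]
[0, 0, 1, 0] <= [0, 2, 0, 0]? False
[0, 2, 0, 0] <= [0, 0, 1, 0]? False
Relation: concurrent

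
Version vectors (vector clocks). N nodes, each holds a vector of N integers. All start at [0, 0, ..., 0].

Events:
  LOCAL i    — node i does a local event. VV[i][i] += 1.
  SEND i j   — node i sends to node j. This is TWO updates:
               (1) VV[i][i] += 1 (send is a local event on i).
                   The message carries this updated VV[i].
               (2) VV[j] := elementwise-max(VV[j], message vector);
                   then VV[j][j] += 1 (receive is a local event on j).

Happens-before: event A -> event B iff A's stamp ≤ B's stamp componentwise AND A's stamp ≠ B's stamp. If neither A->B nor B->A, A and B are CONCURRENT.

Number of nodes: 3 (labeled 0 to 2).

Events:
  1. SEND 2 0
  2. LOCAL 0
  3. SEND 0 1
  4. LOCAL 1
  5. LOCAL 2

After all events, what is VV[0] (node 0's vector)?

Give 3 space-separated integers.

Initial: VV[0]=[0, 0, 0]
Initial: VV[1]=[0, 0, 0]
Initial: VV[2]=[0, 0, 0]
Event 1: SEND 2->0: VV[2][2]++ -> VV[2]=[0, 0, 1], msg_vec=[0, 0, 1]; VV[0]=max(VV[0],msg_vec) then VV[0][0]++ -> VV[0]=[1, 0, 1]
Event 2: LOCAL 0: VV[0][0]++ -> VV[0]=[2, 0, 1]
Event 3: SEND 0->1: VV[0][0]++ -> VV[0]=[3, 0, 1], msg_vec=[3, 0, 1]; VV[1]=max(VV[1],msg_vec) then VV[1][1]++ -> VV[1]=[3, 1, 1]
Event 4: LOCAL 1: VV[1][1]++ -> VV[1]=[3, 2, 1]
Event 5: LOCAL 2: VV[2][2]++ -> VV[2]=[0, 0, 2]
Final vectors: VV[0]=[3, 0, 1]; VV[1]=[3, 2, 1]; VV[2]=[0, 0, 2]

Answer: 3 0 1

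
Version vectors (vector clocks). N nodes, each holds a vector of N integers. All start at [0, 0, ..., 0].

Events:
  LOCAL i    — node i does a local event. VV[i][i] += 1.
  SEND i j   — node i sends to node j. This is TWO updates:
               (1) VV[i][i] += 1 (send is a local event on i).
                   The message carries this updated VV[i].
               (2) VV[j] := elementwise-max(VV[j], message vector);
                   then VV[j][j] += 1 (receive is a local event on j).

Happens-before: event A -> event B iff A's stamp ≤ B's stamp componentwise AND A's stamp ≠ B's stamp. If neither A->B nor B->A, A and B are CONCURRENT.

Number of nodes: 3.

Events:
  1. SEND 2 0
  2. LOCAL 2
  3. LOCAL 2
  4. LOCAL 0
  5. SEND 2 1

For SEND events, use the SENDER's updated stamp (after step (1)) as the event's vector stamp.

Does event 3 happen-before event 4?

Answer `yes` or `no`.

Answer: no

Derivation:
Initial: VV[0]=[0, 0, 0]
Initial: VV[1]=[0, 0, 0]
Initial: VV[2]=[0, 0, 0]
Event 1: SEND 2->0: VV[2][2]++ -> VV[2]=[0, 0, 1], msg_vec=[0, 0, 1]; VV[0]=max(VV[0],msg_vec) then VV[0][0]++ -> VV[0]=[1, 0, 1]
Event 2: LOCAL 2: VV[2][2]++ -> VV[2]=[0, 0, 2]
Event 3: LOCAL 2: VV[2][2]++ -> VV[2]=[0, 0, 3]
Event 4: LOCAL 0: VV[0][0]++ -> VV[0]=[2, 0, 1]
Event 5: SEND 2->1: VV[2][2]++ -> VV[2]=[0, 0, 4], msg_vec=[0, 0, 4]; VV[1]=max(VV[1],msg_vec) then VV[1][1]++ -> VV[1]=[0, 1, 4]
Event 3 stamp: [0, 0, 3]
Event 4 stamp: [2, 0, 1]
[0, 0, 3] <= [2, 0, 1]? False. Equal? False. Happens-before: False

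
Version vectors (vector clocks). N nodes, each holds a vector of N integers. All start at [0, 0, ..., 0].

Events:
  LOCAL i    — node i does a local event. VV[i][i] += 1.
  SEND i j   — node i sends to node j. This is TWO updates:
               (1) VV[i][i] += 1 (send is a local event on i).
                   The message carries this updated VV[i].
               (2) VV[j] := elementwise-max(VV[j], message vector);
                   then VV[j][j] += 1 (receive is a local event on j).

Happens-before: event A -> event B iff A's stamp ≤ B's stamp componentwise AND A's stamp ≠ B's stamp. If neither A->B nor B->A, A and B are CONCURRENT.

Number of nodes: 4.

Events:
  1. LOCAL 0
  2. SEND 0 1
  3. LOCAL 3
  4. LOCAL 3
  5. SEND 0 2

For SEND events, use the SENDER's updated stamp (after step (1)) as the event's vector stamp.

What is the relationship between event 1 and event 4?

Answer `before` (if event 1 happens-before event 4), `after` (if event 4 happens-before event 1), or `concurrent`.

Answer: concurrent

Derivation:
Initial: VV[0]=[0, 0, 0, 0]
Initial: VV[1]=[0, 0, 0, 0]
Initial: VV[2]=[0, 0, 0, 0]
Initial: VV[3]=[0, 0, 0, 0]
Event 1: LOCAL 0: VV[0][0]++ -> VV[0]=[1, 0, 0, 0]
Event 2: SEND 0->1: VV[0][0]++ -> VV[0]=[2, 0, 0, 0], msg_vec=[2, 0, 0, 0]; VV[1]=max(VV[1],msg_vec) then VV[1][1]++ -> VV[1]=[2, 1, 0, 0]
Event 3: LOCAL 3: VV[3][3]++ -> VV[3]=[0, 0, 0, 1]
Event 4: LOCAL 3: VV[3][3]++ -> VV[3]=[0, 0, 0, 2]
Event 5: SEND 0->2: VV[0][0]++ -> VV[0]=[3, 0, 0, 0], msg_vec=[3, 0, 0, 0]; VV[2]=max(VV[2],msg_vec) then VV[2][2]++ -> VV[2]=[3, 0, 1, 0]
Event 1 stamp: [1, 0, 0, 0]
Event 4 stamp: [0, 0, 0, 2]
[1, 0, 0, 0] <= [0, 0, 0, 2]? False
[0, 0, 0, 2] <= [1, 0, 0, 0]? False
Relation: concurrent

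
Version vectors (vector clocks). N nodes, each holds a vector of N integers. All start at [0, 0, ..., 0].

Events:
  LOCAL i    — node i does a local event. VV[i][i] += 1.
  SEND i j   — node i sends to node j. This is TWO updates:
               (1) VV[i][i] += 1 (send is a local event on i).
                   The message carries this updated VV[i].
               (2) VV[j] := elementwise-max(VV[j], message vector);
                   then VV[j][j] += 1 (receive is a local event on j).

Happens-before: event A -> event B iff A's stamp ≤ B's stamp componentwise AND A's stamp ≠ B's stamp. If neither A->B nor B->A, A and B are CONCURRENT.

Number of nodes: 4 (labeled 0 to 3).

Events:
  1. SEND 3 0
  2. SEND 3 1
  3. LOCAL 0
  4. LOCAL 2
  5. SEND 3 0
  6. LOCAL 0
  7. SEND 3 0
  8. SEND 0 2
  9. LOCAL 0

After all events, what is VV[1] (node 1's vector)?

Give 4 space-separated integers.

Answer: 0 1 0 2

Derivation:
Initial: VV[0]=[0, 0, 0, 0]
Initial: VV[1]=[0, 0, 0, 0]
Initial: VV[2]=[0, 0, 0, 0]
Initial: VV[3]=[0, 0, 0, 0]
Event 1: SEND 3->0: VV[3][3]++ -> VV[3]=[0, 0, 0, 1], msg_vec=[0, 0, 0, 1]; VV[0]=max(VV[0],msg_vec) then VV[0][0]++ -> VV[0]=[1, 0, 0, 1]
Event 2: SEND 3->1: VV[3][3]++ -> VV[3]=[0, 0, 0, 2], msg_vec=[0, 0, 0, 2]; VV[1]=max(VV[1],msg_vec) then VV[1][1]++ -> VV[1]=[0, 1, 0, 2]
Event 3: LOCAL 0: VV[0][0]++ -> VV[0]=[2, 0, 0, 1]
Event 4: LOCAL 2: VV[2][2]++ -> VV[2]=[0, 0, 1, 0]
Event 5: SEND 3->0: VV[3][3]++ -> VV[3]=[0, 0, 0, 3], msg_vec=[0, 0, 0, 3]; VV[0]=max(VV[0],msg_vec) then VV[0][0]++ -> VV[0]=[3, 0, 0, 3]
Event 6: LOCAL 0: VV[0][0]++ -> VV[0]=[4, 0, 0, 3]
Event 7: SEND 3->0: VV[3][3]++ -> VV[3]=[0, 0, 0, 4], msg_vec=[0, 0, 0, 4]; VV[0]=max(VV[0],msg_vec) then VV[0][0]++ -> VV[0]=[5, 0, 0, 4]
Event 8: SEND 0->2: VV[0][0]++ -> VV[0]=[6, 0, 0, 4], msg_vec=[6, 0, 0, 4]; VV[2]=max(VV[2],msg_vec) then VV[2][2]++ -> VV[2]=[6, 0, 2, 4]
Event 9: LOCAL 0: VV[0][0]++ -> VV[0]=[7, 0, 0, 4]
Final vectors: VV[0]=[7, 0, 0, 4]; VV[1]=[0, 1, 0, 2]; VV[2]=[6, 0, 2, 4]; VV[3]=[0, 0, 0, 4]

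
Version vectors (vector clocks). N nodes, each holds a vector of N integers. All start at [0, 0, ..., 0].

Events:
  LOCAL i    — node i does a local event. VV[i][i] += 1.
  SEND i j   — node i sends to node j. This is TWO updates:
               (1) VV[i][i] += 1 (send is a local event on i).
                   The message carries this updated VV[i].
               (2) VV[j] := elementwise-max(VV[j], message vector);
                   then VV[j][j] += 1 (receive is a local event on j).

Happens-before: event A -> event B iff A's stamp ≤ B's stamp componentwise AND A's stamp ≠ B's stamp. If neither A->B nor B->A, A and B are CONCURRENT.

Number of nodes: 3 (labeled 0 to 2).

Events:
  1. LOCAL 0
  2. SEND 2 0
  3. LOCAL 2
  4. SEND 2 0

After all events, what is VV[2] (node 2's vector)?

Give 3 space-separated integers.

Answer: 0 0 3

Derivation:
Initial: VV[0]=[0, 0, 0]
Initial: VV[1]=[0, 0, 0]
Initial: VV[2]=[0, 0, 0]
Event 1: LOCAL 0: VV[0][0]++ -> VV[0]=[1, 0, 0]
Event 2: SEND 2->0: VV[2][2]++ -> VV[2]=[0, 0, 1], msg_vec=[0, 0, 1]; VV[0]=max(VV[0],msg_vec) then VV[0][0]++ -> VV[0]=[2, 0, 1]
Event 3: LOCAL 2: VV[2][2]++ -> VV[2]=[0, 0, 2]
Event 4: SEND 2->0: VV[2][2]++ -> VV[2]=[0, 0, 3], msg_vec=[0, 0, 3]; VV[0]=max(VV[0],msg_vec) then VV[0][0]++ -> VV[0]=[3, 0, 3]
Final vectors: VV[0]=[3, 0, 3]; VV[1]=[0, 0, 0]; VV[2]=[0, 0, 3]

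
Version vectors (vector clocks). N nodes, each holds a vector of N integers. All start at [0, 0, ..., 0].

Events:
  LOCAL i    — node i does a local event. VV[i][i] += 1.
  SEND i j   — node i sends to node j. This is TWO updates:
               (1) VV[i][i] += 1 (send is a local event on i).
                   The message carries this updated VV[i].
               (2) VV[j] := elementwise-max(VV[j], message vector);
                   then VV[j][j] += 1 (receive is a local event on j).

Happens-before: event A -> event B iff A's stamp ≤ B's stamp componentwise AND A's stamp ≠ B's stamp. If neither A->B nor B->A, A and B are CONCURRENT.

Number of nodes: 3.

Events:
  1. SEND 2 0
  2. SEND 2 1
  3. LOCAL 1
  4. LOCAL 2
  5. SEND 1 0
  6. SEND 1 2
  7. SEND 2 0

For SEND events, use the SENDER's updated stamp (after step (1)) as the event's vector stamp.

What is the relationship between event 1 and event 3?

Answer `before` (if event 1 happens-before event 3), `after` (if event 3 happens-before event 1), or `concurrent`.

Answer: before

Derivation:
Initial: VV[0]=[0, 0, 0]
Initial: VV[1]=[0, 0, 0]
Initial: VV[2]=[0, 0, 0]
Event 1: SEND 2->0: VV[2][2]++ -> VV[2]=[0, 0, 1], msg_vec=[0, 0, 1]; VV[0]=max(VV[0],msg_vec) then VV[0][0]++ -> VV[0]=[1, 0, 1]
Event 2: SEND 2->1: VV[2][2]++ -> VV[2]=[0, 0, 2], msg_vec=[0, 0, 2]; VV[1]=max(VV[1],msg_vec) then VV[1][1]++ -> VV[1]=[0, 1, 2]
Event 3: LOCAL 1: VV[1][1]++ -> VV[1]=[0, 2, 2]
Event 4: LOCAL 2: VV[2][2]++ -> VV[2]=[0, 0, 3]
Event 5: SEND 1->0: VV[1][1]++ -> VV[1]=[0, 3, 2], msg_vec=[0, 3, 2]; VV[0]=max(VV[0],msg_vec) then VV[0][0]++ -> VV[0]=[2, 3, 2]
Event 6: SEND 1->2: VV[1][1]++ -> VV[1]=[0, 4, 2], msg_vec=[0, 4, 2]; VV[2]=max(VV[2],msg_vec) then VV[2][2]++ -> VV[2]=[0, 4, 4]
Event 7: SEND 2->0: VV[2][2]++ -> VV[2]=[0, 4, 5], msg_vec=[0, 4, 5]; VV[0]=max(VV[0],msg_vec) then VV[0][0]++ -> VV[0]=[3, 4, 5]
Event 1 stamp: [0, 0, 1]
Event 3 stamp: [0, 2, 2]
[0, 0, 1] <= [0, 2, 2]? True
[0, 2, 2] <= [0, 0, 1]? False
Relation: before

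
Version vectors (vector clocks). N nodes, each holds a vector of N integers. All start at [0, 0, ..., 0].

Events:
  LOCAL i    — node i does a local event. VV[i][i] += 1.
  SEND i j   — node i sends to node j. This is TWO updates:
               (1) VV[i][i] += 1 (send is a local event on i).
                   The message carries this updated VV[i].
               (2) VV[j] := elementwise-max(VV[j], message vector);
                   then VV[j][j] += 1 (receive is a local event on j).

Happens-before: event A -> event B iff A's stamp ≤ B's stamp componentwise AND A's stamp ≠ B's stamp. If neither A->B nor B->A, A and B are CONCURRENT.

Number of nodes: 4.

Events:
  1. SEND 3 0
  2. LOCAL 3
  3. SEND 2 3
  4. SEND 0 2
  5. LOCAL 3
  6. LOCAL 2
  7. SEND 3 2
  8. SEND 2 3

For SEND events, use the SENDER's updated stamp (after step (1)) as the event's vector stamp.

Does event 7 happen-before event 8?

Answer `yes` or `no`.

Initial: VV[0]=[0, 0, 0, 0]
Initial: VV[1]=[0, 0, 0, 0]
Initial: VV[2]=[0, 0, 0, 0]
Initial: VV[3]=[0, 0, 0, 0]
Event 1: SEND 3->0: VV[3][3]++ -> VV[3]=[0, 0, 0, 1], msg_vec=[0, 0, 0, 1]; VV[0]=max(VV[0],msg_vec) then VV[0][0]++ -> VV[0]=[1, 0, 0, 1]
Event 2: LOCAL 3: VV[3][3]++ -> VV[3]=[0, 0, 0, 2]
Event 3: SEND 2->3: VV[2][2]++ -> VV[2]=[0, 0, 1, 0], msg_vec=[0, 0, 1, 0]; VV[3]=max(VV[3],msg_vec) then VV[3][3]++ -> VV[3]=[0, 0, 1, 3]
Event 4: SEND 0->2: VV[0][0]++ -> VV[0]=[2, 0, 0, 1], msg_vec=[2, 0, 0, 1]; VV[2]=max(VV[2],msg_vec) then VV[2][2]++ -> VV[2]=[2, 0, 2, 1]
Event 5: LOCAL 3: VV[3][3]++ -> VV[3]=[0, 0, 1, 4]
Event 6: LOCAL 2: VV[2][2]++ -> VV[2]=[2, 0, 3, 1]
Event 7: SEND 3->2: VV[3][3]++ -> VV[3]=[0, 0, 1, 5], msg_vec=[0, 0, 1, 5]; VV[2]=max(VV[2],msg_vec) then VV[2][2]++ -> VV[2]=[2, 0, 4, 5]
Event 8: SEND 2->3: VV[2][2]++ -> VV[2]=[2, 0, 5, 5], msg_vec=[2, 0, 5, 5]; VV[3]=max(VV[3],msg_vec) then VV[3][3]++ -> VV[3]=[2, 0, 5, 6]
Event 7 stamp: [0, 0, 1, 5]
Event 8 stamp: [2, 0, 5, 5]
[0, 0, 1, 5] <= [2, 0, 5, 5]? True. Equal? False. Happens-before: True

Answer: yes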